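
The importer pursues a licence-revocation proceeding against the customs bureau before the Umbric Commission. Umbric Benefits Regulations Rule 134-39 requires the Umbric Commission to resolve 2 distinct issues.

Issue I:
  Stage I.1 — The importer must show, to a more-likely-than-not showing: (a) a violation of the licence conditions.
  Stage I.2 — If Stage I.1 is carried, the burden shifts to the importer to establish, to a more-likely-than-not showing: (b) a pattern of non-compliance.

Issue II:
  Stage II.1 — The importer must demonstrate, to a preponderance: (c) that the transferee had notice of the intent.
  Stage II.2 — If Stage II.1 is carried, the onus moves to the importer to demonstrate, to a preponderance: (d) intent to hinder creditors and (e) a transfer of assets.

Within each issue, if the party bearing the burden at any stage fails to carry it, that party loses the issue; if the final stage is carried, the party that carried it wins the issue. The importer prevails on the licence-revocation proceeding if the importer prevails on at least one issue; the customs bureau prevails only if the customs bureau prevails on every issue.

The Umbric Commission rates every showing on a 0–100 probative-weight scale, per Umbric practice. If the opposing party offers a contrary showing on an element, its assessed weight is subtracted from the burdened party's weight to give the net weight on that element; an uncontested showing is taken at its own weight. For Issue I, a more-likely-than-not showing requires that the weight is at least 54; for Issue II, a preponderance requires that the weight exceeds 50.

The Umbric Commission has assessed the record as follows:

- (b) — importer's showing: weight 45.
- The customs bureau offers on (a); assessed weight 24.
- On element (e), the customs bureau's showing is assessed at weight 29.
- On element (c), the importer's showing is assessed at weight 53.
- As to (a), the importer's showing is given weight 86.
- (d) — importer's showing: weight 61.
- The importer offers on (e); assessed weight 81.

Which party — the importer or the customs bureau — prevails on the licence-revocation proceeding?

importer

— Issue I —
At Stage I.1 the importer must meet a more-likely-than-not showing (weight is at least 54): on (a) the weight is 86 less the opposing 24 gives net 62, ≥ 54, so (a) meets the standard.
  Stage I.1 is satisfied; the importer continues to bear the burden.
At Stage I.2 the importer must meet a more-likely-than-not showing (weight is at least 54): on (b) the weight is 45, which does not reach 54, so (b) does not meet the standard.
  Stage I.2 not carried; the importer fails its burden.
The analysis ends at Stage I.2; the customs bureau prevails on this issue.
— Issue II —
At Stage II.1 the importer must meet a preponderance (weight exceeds 50): on (c) the weight is 53, > 50, so (c) meets the standard.
  All elements met. The importer retains the burden for Stage II.2.
At Stage II.2 the importer must meet a preponderance (weight exceeds 50): on (d) the weight is 61, > 50, so (d) meets the standard; on (e) the weight is 81 less the opposing 29 gives net 52, which does exceed 50, so (e) meets the standard.
  Stage II.2 carried; the final stage is satisfied.
Every stage carried; the importer prevails on this issue.
Per-issue: Issue I → customs bureau; Issue II → importer. The importer must prevail on at least one issue; overall, the importer prevails.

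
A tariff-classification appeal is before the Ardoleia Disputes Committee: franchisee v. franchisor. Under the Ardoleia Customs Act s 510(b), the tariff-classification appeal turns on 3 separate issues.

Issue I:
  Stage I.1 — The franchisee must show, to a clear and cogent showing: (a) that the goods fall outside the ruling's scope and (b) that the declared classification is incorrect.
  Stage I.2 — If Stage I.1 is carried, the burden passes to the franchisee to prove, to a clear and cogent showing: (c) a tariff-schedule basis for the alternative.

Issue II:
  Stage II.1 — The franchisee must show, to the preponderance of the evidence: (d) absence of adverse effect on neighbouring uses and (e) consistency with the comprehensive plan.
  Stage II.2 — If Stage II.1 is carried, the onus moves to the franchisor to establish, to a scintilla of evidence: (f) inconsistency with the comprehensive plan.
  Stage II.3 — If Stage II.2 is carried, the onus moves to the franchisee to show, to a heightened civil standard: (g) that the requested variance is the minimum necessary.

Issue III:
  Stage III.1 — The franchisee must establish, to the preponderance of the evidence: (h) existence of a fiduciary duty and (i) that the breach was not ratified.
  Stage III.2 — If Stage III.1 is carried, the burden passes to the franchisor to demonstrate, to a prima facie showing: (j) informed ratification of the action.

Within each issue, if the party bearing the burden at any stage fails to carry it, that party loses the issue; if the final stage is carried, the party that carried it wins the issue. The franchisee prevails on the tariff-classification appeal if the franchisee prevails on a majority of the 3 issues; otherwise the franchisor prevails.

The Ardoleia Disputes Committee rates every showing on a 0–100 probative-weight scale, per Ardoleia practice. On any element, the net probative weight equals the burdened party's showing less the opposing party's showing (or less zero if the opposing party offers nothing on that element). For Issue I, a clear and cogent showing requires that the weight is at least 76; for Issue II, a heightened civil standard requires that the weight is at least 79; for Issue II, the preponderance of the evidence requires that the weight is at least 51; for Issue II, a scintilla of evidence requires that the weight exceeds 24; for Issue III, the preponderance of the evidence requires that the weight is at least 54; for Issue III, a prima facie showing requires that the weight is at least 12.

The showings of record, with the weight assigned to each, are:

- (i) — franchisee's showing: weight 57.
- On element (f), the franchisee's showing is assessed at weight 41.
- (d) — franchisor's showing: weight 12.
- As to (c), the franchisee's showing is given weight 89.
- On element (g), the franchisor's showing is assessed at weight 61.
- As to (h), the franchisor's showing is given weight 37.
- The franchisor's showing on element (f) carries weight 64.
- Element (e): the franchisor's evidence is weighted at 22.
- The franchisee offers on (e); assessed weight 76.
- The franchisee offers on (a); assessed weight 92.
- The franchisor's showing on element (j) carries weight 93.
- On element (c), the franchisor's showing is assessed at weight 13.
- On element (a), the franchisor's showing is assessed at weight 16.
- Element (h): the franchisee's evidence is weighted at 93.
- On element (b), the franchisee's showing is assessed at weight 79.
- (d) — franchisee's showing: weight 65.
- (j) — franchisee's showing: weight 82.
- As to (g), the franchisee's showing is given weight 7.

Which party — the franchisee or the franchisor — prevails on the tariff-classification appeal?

franchisee

— Issue I —
Stage I.1 (franchisee, a clear and cogent showing, weight is at least 76): (a) net 92−16=76 ≥ 76 — meets; (b) 79 ≥ 76 — meets.
  Stage I.1 is satisfied; the franchisee continues to bear the burden.
Stage I.2 (franchisee, a clear and cogent showing, weight is at least 76): (c) net 89−13=76 ≥ 76 — meets.
  The franchisee carries the last stage.
Every stage carried; the franchisee prevails on this issue.
— Issue II —
At Stage II.1 the franchisee must meet the preponderance of the evidence (weight is at least 51): on (d) the weight is 65 less the opposing 12 gives net 53, which does reach 51, so (d) meets the standard; on (e) the weight is 76 less the opposing 22 gives net 54, which does reach 51, so (e) meets the standard.
  The franchisee carries Stage II.1; the franchisor now bears the burden.
At Stage II.2 the franchisor must meet a scintilla of evidence (weight exceeds 24): on (f) the weight is 64 less the opposing 41 gives net 23, which does not exceed 24, so (f) does not meet the standard.
  The franchisor does not carry Stage II.2.
The analysis ends at Stage II.2; the franchisee prevails on this issue.
— Issue III —
At Stage III.1 the franchisee must meet the preponderance of the evidence (weight is at least 54): on (h) the weight is 93 less the opposing 37 gives net 56, ≥ 54, so (h) meets the standard; on (i) the weight is 57, which does reach 54, so (i) meets the standard.
  Stage III.1 carried; the burden shifts to the franchisor.
At Stage III.2 the franchisor must meet a prima facie showing (weight is at least 12): on (j) the weight is 93 less the opposing 82 gives net 11, which does not reach 12, so (j) does not meet the standard.
  Stage III.2 not carried; the franchisor fails its burden.
The franchisee prevails on this issue.
Per-issue: Issue I → franchisee; Issue II → franchisee; Issue III → franchisee. The franchisee must prevail on a majority of issues; overall, the franchisee prevails.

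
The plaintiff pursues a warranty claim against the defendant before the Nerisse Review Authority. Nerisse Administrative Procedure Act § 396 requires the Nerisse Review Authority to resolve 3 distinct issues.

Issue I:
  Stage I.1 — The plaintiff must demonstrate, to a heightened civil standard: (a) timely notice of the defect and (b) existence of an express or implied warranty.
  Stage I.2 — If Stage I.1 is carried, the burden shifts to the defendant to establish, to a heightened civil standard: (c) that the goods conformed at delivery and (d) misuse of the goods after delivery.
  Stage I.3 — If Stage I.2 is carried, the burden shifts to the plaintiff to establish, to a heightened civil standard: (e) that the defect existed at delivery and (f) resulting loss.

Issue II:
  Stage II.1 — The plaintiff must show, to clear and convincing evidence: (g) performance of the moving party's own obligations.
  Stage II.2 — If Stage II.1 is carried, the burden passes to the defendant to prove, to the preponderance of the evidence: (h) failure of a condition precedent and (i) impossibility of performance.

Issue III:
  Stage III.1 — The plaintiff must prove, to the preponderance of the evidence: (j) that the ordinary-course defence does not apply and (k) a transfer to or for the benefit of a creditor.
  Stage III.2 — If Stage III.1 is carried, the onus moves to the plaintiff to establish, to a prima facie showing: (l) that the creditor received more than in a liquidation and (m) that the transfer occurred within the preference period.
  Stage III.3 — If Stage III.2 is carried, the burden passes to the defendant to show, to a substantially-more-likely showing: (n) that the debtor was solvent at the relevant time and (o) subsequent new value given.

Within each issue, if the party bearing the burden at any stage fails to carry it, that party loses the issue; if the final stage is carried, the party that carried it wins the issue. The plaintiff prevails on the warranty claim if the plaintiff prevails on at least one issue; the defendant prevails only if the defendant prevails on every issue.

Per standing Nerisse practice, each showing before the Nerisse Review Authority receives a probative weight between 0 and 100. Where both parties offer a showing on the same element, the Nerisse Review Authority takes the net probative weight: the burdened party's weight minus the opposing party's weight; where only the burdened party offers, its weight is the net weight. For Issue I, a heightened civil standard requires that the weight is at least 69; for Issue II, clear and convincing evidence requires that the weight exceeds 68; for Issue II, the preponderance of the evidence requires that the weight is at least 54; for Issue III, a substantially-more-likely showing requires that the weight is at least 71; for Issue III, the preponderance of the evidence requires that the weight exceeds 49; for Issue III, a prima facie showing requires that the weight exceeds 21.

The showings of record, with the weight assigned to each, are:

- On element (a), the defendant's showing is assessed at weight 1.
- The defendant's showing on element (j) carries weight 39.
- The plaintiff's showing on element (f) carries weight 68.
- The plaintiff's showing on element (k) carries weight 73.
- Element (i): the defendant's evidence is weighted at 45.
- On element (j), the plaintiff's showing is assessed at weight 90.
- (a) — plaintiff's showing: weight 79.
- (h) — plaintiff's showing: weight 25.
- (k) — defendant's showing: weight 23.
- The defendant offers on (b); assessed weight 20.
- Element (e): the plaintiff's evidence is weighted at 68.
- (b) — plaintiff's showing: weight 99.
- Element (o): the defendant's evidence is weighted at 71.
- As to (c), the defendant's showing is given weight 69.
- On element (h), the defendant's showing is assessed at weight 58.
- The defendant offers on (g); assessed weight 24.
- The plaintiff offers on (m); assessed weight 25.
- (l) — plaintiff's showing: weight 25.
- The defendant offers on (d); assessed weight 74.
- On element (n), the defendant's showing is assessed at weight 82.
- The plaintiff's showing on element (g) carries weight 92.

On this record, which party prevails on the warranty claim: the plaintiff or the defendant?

— Issue I —
At Stage I.1 the plaintiff must meet a heightened civil standard (weight is at least 69): on (a) the weight is 79 less the opposing 1 gives net 78, ≥ 69, so (a) meets the standard; on (b) the weight is 99 less the opposing 20 gives net 79, ≥ 69, so (b) meets the standard.
  All elements met. The burden passes to the defendant.
At Stage I.2 the defendant must meet a heightened civil standard (weight is at least 69): on (c) the weight is 69, which does reach 69, so (c) meets the standard; on (d) the weight is 74, which does reach 69, so (d) meets the standard.
  All elements met. The burden passes to the plaintiff.
At Stage I.3 the plaintiff must meet a heightened civil standard (weight is at least 69): on (e) the weight is 68, which does not reach 69, so (e) does not meet the standard; on (f) the weight is 68, < 69, so (f) does not meet the standard.
  Not every element is met, so the plaintiff fails to carry Stage I.3.
The defendant prevails on this issue.
— Issue II —
Stage II.1 (plaintiff, clear and convincing evidence, weight exceeds 68): (g) net 92−24=68 ≤ 68 — fails.
  Stage II.1 not carried; the plaintiff fails its burden.
So the defendant prevails on this issue.
— Issue III —
Stage III.1 (plaintiff, the preponderance of the evidence, weight exceeds 49): (j) net 90−39=51 > 49 — meets; (k) net 73−23=50 > 49 — meets.
  Stage III.1 is satisfied; the plaintiff continues to bear the burden.
Stage III.2 (plaintiff, a prima facie showing, weight exceeds 21): (l) 25 > 21 — meets; (m) 25 > 21 — meets.
  Stage III.2 carried; the burden shifts to the defendant.
Stage III.3 (defendant, a substantially-more-likely showing, weight is at least 71): (n) 82 ≥ 71 — meets; (o) 71 ≥ 71 — meets.
  Stage III.3 carried; the final stage is satisfied.
All stages carried — the defendant prevails on this issue.
Per-issue: Issue I → defendant; Issue II → defendant; Issue III → defendant. The plaintiff must prevail on at least one issue; overall, the defendant prevails.

defendant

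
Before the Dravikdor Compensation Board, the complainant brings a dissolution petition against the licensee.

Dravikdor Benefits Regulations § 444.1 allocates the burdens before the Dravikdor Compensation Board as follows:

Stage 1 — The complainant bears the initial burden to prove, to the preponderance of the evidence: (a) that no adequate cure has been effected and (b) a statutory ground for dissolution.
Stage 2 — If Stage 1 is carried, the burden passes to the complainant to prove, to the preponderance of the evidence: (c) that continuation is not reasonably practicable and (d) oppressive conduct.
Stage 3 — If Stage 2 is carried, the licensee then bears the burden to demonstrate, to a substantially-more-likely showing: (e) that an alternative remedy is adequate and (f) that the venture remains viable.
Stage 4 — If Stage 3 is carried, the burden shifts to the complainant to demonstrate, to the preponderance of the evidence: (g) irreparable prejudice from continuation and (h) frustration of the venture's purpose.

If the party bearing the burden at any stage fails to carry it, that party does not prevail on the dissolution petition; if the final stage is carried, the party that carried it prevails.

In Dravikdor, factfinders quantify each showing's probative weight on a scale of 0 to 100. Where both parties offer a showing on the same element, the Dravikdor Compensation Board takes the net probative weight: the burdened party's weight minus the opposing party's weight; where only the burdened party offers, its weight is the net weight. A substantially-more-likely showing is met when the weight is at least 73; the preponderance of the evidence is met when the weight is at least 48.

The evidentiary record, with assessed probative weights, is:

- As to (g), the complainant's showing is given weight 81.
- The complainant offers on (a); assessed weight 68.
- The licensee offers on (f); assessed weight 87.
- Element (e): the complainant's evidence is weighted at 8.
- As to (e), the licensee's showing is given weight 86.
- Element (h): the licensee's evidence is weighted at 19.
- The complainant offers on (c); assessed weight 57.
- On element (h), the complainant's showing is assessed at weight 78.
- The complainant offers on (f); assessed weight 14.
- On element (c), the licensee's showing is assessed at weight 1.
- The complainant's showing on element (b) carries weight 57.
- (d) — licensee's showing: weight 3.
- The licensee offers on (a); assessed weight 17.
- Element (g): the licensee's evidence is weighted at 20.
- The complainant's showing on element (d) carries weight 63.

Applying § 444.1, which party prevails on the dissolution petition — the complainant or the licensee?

At Stage 1 the complainant must meet the preponderance of the evidence (weight is at least 48): on (a) the weight is 68 less the opposing 17 gives net 51, ≥ 48, so (a) meets the standard; on (b) the weight is 57, which does reach 48, so (b) meets the standard.
  Stage 1 carried; the burden remains with the complainant.
At Stage 2 the complainant must meet the preponderance of the evidence (weight is at least 48): on (c) the weight is 57 less the opposing 1 gives net 56, which does reach 48, so (c) meets the standard; on (d) the weight is 63 less the opposing 3 gives net 60, ≥ 48, so (d) meets the standard.
  The complainant carries Stage 2; the licensee now bears the burden.
At Stage 3 the licensee must meet a substantially-more-likely showing (weight is at least 73): on (e) the weight is 86 less the opposing 8 gives net 78, ≥ 73, so (e) meets the standard; on (f) the weight is 87 less the opposing 14 gives net 73, ≥ 73, so (f) meets the standard.
  Stage 3 is satisfied; the onus moves to the complainant.
At Stage 4 the complainant must meet the preponderance of the evidence (weight is at least 48): on (g) the weight is 81 less the opposing 20 gives net 61, ≥ 48, so (g) meets the standard; on (h) the weight is 78 less the opposing 19 gives net 59, which does reach 48, so (h) meets the standard.
  The complainant carries the last stage.
All stages carried — the complainant prevails.

complainant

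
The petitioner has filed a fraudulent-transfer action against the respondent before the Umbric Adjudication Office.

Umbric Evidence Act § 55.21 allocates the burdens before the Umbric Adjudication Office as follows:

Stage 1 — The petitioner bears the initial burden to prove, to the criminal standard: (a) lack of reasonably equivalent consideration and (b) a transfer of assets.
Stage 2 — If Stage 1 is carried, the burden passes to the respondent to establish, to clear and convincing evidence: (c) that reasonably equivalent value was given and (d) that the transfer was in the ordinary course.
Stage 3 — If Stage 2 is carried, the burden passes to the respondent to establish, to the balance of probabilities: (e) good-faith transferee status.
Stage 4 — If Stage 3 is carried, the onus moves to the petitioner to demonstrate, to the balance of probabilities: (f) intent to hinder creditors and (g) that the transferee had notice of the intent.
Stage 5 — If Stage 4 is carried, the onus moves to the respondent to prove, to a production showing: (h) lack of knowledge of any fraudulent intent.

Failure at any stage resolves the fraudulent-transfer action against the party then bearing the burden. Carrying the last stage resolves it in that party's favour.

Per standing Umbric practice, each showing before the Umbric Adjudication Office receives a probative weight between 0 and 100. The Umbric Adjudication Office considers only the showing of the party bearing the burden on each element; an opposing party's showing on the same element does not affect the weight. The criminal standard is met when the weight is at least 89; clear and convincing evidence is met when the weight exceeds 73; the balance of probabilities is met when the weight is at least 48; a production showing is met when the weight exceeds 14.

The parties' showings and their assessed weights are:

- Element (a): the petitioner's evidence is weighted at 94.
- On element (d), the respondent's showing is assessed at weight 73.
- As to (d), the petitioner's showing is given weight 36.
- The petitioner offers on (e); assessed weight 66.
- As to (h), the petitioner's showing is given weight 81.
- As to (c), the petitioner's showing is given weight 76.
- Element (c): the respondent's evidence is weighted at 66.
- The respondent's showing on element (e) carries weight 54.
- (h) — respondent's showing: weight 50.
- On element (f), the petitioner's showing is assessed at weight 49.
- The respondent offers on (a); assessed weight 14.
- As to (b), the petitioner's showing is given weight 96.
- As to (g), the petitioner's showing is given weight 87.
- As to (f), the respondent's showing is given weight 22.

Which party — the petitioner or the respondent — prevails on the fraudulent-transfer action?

At Stage 1 the petitioner must meet the criminal standard (weight is at least 89): on (a) the weight is 94 (the respondent's 14 is given no effect), ≥ 89, so (a) meets the standard; on (b) the weight is 96, ≥ 89, so (b) meets the standard.
  The petitioner carries Stage 1; the respondent now bears the burden.
At Stage 2 the respondent must meet clear and convincing evidence (weight exceeds 73): on (c) the weight is 66 (the petitioner's 76 is given no effect), ≤ 73, so (c) does not meet the standard; on (d) the weight is 73 (the petitioner's 36 is given no effect), ≤ 73, so (d) does not meet the standard.
  Stage 2 not carried; the respondent fails its burden.
So the petitioner prevails.

petitioner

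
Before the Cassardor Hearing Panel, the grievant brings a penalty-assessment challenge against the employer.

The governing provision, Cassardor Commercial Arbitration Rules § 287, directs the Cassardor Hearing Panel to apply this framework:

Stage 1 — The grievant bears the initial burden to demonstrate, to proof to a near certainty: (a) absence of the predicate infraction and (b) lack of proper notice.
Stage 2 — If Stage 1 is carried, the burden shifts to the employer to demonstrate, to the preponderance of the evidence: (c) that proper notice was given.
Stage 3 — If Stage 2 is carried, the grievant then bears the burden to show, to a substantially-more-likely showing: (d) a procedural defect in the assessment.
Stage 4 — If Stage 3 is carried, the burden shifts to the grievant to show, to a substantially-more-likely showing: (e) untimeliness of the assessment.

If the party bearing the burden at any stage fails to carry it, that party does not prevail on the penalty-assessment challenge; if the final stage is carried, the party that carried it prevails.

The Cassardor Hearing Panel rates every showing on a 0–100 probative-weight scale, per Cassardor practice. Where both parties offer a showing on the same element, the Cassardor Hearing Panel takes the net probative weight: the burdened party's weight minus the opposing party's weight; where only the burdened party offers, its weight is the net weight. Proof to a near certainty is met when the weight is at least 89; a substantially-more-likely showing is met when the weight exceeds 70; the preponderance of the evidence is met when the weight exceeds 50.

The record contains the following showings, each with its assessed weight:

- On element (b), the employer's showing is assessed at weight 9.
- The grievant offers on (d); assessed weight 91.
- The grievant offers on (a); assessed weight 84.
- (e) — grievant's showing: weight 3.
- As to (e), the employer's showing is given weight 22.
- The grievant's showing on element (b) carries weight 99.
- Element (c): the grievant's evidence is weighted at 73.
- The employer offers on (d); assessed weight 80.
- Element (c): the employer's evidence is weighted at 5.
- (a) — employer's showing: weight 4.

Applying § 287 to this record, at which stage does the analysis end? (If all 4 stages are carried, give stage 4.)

Stage 1 (grievant, proof to a near certainty, weight is at least 89): (a) net 84−4=80 < 89 — fails; (b) net 99−9=90 ≥ 89 — meets.
  Stage 1 not carried; the grievant fails its burden.
So the employer prevails.

stage 1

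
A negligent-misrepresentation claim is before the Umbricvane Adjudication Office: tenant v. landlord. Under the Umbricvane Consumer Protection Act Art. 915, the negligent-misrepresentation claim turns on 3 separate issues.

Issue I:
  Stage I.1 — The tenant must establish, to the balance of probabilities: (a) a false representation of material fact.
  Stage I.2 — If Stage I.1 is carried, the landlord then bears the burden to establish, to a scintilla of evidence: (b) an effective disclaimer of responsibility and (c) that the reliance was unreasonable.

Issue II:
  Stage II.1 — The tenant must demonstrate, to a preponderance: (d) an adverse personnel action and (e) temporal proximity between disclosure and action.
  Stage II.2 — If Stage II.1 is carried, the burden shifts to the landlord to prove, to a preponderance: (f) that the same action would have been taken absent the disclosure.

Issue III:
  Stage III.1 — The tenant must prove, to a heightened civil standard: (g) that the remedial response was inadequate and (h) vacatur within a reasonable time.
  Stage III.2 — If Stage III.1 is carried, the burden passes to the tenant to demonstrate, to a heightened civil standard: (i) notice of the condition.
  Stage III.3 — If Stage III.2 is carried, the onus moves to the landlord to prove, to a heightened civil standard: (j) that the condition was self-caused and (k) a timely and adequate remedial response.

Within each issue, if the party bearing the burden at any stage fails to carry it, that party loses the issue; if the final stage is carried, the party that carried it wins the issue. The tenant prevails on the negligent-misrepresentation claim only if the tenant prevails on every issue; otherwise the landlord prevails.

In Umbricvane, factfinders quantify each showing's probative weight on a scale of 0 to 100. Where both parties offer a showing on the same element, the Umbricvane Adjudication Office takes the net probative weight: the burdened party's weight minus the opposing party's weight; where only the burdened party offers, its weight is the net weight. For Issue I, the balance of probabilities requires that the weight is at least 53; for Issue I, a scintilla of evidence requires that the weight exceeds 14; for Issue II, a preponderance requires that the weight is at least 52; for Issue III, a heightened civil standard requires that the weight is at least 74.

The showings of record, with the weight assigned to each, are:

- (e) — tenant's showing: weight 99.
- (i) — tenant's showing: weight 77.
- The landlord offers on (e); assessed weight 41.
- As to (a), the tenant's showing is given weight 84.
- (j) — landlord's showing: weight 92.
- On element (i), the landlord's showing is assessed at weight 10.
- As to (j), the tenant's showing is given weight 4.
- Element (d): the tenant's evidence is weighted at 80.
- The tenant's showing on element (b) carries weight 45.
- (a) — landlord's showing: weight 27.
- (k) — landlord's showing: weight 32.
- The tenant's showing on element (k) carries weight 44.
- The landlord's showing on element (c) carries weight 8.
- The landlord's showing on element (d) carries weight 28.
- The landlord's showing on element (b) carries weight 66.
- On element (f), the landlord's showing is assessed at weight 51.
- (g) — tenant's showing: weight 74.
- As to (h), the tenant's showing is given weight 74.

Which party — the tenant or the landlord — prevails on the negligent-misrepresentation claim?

— Issue I —
At Stage I.1 the tenant must meet the balance of probabilities (weight is at least 53): on (a) the weight is 84 less the opposing 27 gives net 57, which does reach 53, so (a) meets the standard.
  Stage I.1 is satisfied; the onus moves to the landlord.
At Stage I.2 the landlord must meet a scintilla of evidence (weight exceeds 14): on (b) the weight is 66 less the opposing 45 gives net 21, which does exceed 14, so (b) meets the standard; on (c) the weight is 8, which does not exceed 14, so (c) does not meet the standard.
  The landlord does not carry Stage I.2.
The tenant prevails on this issue.
— Issue II —
At Stage II.1 the tenant must meet a preponderance (weight is at least 52): on (d) the weight is 80 less the opposing 28 gives net 52, ≥ 52, so (d) meets the standard; on (e) the weight is 99 less the opposing 41 gives net 58, ≥ 52, so (e) meets the standard.
  Stage II.1 carried; the burden shifts to the landlord.
At Stage II.2 the landlord must meet a preponderance (weight is at least 52): on (f) the weight is 51, < 52, so (f) does not meet the standard.
  Not every element is met, so the landlord fails to carry Stage II.2.
The analysis ends at Stage II.2; the tenant prevails on this issue.
— Issue III —
At Stage III.1 the tenant must meet a heightened civil standard (weight is at least 74): on (g) the weight is 74, which does reach 74, so (g) meets the standard; on (h) the weight is 74, which does reach 74, so (h) meets the standard.
  Stage III.1 is satisfied; the tenant continues to bear the burden.
At Stage III.2 the tenant must meet a heightened civil standard (weight is at least 74): on (i) the weight is 77 less the opposing 10 gives net 67, which does not reach 74, so (i) does not meet the standard.
  The tenant does not carry Stage III.2.
The landlord prevails on this issue.
Per-issue: Issue I → tenant; Issue II → tenant; Issue III → landlord. The tenant must prevail on every issue; overall, the landlord prevails.

landlord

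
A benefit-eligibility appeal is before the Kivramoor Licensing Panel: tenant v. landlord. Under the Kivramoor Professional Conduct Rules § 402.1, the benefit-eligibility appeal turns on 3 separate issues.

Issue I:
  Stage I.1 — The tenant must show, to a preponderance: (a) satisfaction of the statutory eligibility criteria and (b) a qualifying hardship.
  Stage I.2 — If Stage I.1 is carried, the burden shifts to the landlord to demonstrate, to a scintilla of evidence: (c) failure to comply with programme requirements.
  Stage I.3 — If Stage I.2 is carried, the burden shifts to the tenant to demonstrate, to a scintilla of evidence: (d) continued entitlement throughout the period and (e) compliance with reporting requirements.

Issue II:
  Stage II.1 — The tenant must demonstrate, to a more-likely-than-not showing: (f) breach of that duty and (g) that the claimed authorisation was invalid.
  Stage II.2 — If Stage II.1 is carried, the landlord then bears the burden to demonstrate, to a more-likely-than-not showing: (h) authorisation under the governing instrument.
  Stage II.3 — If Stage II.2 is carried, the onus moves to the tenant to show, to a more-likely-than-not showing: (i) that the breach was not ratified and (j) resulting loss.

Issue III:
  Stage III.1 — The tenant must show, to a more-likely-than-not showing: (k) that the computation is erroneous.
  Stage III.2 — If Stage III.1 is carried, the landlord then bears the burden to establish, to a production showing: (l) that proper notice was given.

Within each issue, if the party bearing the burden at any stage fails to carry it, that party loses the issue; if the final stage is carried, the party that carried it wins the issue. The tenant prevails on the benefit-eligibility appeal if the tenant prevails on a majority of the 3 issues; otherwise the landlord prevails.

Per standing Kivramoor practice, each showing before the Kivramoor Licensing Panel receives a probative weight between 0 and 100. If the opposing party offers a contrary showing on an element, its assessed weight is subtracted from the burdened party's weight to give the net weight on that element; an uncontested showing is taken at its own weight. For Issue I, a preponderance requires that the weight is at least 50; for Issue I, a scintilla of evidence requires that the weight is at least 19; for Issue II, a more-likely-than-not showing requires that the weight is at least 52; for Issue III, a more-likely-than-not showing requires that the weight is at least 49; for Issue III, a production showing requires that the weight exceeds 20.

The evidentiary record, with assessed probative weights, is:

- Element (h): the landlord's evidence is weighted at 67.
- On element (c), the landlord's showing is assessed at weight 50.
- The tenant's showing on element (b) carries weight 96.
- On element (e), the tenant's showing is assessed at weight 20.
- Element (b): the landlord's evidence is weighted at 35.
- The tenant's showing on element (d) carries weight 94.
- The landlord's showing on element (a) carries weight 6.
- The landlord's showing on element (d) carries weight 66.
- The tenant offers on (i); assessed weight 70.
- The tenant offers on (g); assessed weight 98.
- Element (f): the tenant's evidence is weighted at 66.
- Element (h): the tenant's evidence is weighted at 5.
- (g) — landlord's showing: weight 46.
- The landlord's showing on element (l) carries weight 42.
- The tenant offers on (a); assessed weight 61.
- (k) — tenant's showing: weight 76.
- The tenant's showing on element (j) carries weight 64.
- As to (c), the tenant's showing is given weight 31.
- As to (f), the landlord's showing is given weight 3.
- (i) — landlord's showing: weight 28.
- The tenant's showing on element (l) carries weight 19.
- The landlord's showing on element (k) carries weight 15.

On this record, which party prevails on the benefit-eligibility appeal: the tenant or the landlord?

landlord

— Issue I —
Stage I.1 — burden on tenant; standard: a preponderance (weight is at least 50).
    (a): 61 − 6 = 55 ≥ 50 [met]
    (b): 96 − 35 = 61 ≥ 50 [met]
  The tenant carries Stage I.1; the landlord now bears the burden.
Stage I.2 — burden on landlord; standard: a scintilla of evidence (weight is at least 19).
    (c): 50 − 31 = 19 ≥ 19 [met]
  The landlord carries Stage I.2; the tenant now bears the burden.
Stage I.3 — burden on tenant; standard: a scintilla of evidence (weight is at least 19).
    (d): 94 − 66 = 28 ≥ 19 [met]
    (e): 20 ≥ 19 [met]
  All elements met at the final stage.
Every stage carried; the tenant prevails on this issue.
— Issue II —
Stage II.1 — burden on tenant; standard: a more-likely-than-not showing (weight is at least 52).
    (f): 66 − 3 = 63 ≥ 52 [met]
    (g): 98 − 46 = 52 ≥ 52 [met]
  Stage II.1 is satisfied; the onus moves to the landlord.
Stage II.2 — burden on landlord; standard: a more-likely-than-not showing (weight is at least 52).
    (h): 67 − 5 = 62 ≥ 52 [met]
  Stage II.2 is satisfied; the onus moves to the tenant.
Stage II.3 — burden on tenant; standard: a more-likely-than-not showing (weight is at least 52).
    (i): 70 − 28 = 42 < 52 [not met]
    (j): 64 ≥ 52 [met]
  The tenant does not carry Stage II.3.
The analysis ends at Stage II.3; the landlord prevails on this issue.
— Issue III —
Stage III.1 — burden on tenant; standard: a more-likely-than-not showing (weight is at least 49).
    (k): 76 − 15 = 61 ≥ 49 [met]
  All elements met. The burden passes to the landlord.
Stage III.2 — burden on landlord; standard: a production showing (weight exceeds 20).
    (l): 42 − 19 = 23 > 20 [met]
  Stage III.2 carried; the final stage is satisfied.
Every stage carried; the landlord prevails on this issue.
Per-issue: Issue I → tenant; Issue II → landlord; Issue III → landlord. The tenant must prevail on a majority of issues; overall, the landlord prevails.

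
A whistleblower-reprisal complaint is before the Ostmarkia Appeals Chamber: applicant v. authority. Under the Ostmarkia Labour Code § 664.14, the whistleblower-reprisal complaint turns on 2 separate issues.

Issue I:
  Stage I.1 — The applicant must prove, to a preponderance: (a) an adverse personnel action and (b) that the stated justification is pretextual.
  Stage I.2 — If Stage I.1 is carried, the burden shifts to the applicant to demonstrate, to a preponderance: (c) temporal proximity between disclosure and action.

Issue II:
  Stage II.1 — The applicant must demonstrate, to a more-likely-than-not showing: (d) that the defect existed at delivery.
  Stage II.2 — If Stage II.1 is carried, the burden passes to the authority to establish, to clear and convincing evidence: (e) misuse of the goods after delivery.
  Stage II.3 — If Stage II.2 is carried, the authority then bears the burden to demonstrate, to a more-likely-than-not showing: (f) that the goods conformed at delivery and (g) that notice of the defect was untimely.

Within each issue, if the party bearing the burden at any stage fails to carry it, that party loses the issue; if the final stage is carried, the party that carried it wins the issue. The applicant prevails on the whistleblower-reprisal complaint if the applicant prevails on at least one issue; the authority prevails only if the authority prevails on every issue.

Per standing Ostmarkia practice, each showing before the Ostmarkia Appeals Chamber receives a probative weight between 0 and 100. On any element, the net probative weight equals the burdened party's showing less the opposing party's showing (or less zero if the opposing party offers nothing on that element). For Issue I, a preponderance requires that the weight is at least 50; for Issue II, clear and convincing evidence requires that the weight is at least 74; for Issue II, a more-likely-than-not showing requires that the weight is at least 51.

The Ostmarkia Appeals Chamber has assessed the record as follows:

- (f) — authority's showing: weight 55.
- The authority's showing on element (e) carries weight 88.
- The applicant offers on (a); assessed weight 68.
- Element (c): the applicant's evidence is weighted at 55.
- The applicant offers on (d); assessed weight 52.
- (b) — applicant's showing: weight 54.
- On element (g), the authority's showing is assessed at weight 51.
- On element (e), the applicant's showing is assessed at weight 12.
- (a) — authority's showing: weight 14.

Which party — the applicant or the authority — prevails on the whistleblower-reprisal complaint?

— Issue I —
At Stage I.1 the applicant must meet a preponderance (weight is at least 50): on (a) the weight is 68 less the opposing 14 gives net 54, ≥ 50, so (a) meets the standard; on (b) the weight is 54, which does reach 50, so (b) meets the standard.
  All elements met. The applicant retains the burden for Stage I.2.
At Stage I.2 the applicant must meet a preponderance (weight is at least 50): on (c) the weight is 55, which does reach 50, so (c) meets the standard.
  All elements met at the final stage.
Every stage carried; the applicant prevails on this issue.
— Issue II —
Stage II.1 (applicant, a more-likely-than-not showing, weight is at least 51): (d) 52 ≥ 51 — meets.
  The applicant carries Stage II.1; the authority now bears the burden.
Stage II.2 (authority, clear and convincing evidence, weight is at least 74): (e) net 88−12=76 ≥ 74 — meets.
  Stage II.2 is satisfied; the authority continues to bear the burden.
Stage II.3 (authority, a more-likely-than-not showing, weight is at least 51): (f) 55 ≥ 51 — meets; (g) 51 ≥ 51 — meets.
  The authority carries the last stage.
With every stage satisfied, the authority prevails on this issue.
Per-issue: Issue I → applicant; Issue II → authority. The applicant must prevail on at least one issue; overall, the applicant prevails.

applicant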